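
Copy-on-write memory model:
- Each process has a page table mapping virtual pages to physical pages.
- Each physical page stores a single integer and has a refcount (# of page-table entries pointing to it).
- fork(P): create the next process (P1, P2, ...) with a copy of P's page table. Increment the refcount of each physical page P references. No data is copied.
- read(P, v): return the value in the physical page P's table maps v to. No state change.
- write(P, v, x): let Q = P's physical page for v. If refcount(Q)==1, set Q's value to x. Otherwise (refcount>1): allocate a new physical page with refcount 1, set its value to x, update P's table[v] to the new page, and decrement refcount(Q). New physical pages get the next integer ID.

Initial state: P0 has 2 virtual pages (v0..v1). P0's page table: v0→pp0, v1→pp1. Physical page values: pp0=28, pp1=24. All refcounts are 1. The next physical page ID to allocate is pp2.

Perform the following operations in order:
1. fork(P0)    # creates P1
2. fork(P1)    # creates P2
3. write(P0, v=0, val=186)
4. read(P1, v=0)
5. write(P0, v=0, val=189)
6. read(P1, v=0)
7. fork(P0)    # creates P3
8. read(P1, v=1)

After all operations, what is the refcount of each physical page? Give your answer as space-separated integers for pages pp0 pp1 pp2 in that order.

Answer: 2 4 2

Derivation:
Op 1: fork(P0) -> P1. 2 ppages; refcounts: pp0:2 pp1:2
Op 2: fork(P1) -> P2. 2 ppages; refcounts: pp0:3 pp1:3
Op 3: write(P0, v0, 186). refcount(pp0)=3>1 -> COPY to pp2. 3 ppages; refcounts: pp0:2 pp1:3 pp2:1
Op 4: read(P1, v0) -> 28. No state change.
Op 5: write(P0, v0, 189). refcount(pp2)=1 -> write in place. 3 ppages; refcounts: pp0:2 pp1:3 pp2:1
Op 6: read(P1, v0) -> 28. No state change.
Op 7: fork(P0) -> P3. 3 ppages; refcounts: pp0:2 pp1:4 pp2:2
Op 8: read(P1, v1) -> 24. No state change.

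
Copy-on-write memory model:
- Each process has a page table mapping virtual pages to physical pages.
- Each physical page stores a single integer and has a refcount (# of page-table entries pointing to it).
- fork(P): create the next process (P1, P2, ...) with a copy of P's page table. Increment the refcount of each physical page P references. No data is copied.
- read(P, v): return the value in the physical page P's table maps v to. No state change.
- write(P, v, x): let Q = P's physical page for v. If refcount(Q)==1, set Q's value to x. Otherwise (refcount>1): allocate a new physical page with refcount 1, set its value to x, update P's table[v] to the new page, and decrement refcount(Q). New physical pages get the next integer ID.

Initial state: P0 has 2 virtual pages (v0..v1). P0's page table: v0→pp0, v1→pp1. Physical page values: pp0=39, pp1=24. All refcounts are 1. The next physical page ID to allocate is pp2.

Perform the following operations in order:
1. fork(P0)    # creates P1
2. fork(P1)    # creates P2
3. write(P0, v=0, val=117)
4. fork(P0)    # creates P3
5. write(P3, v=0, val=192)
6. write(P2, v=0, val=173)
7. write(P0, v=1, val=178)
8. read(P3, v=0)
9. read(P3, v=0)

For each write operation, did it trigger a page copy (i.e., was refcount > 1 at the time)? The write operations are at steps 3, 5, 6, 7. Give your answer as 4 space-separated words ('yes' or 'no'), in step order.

Op 1: fork(P0) -> P1. 2 ppages; refcounts: pp0:2 pp1:2
Op 2: fork(P1) -> P2. 2 ppages; refcounts: pp0:3 pp1:3
Op 3: write(P0, v0, 117). refcount(pp0)=3>1 -> COPY to pp2. 3 ppages; refcounts: pp0:2 pp1:3 pp2:1
Op 4: fork(P0) -> P3. 3 ppages; refcounts: pp0:2 pp1:4 pp2:2
Op 5: write(P3, v0, 192). refcount(pp2)=2>1 -> COPY to pp3. 4 ppages; refcounts: pp0:2 pp1:4 pp2:1 pp3:1
Op 6: write(P2, v0, 173). refcount(pp0)=2>1 -> COPY to pp4. 5 ppages; refcounts: pp0:1 pp1:4 pp2:1 pp3:1 pp4:1
Op 7: write(P0, v1, 178). refcount(pp1)=4>1 -> COPY to pp5. 6 ppages; refcounts: pp0:1 pp1:3 pp2:1 pp3:1 pp4:1 pp5:1
Op 8: read(P3, v0) -> 192. No state change.
Op 9: read(P3, v0) -> 192. No state change.

yes yes yes yes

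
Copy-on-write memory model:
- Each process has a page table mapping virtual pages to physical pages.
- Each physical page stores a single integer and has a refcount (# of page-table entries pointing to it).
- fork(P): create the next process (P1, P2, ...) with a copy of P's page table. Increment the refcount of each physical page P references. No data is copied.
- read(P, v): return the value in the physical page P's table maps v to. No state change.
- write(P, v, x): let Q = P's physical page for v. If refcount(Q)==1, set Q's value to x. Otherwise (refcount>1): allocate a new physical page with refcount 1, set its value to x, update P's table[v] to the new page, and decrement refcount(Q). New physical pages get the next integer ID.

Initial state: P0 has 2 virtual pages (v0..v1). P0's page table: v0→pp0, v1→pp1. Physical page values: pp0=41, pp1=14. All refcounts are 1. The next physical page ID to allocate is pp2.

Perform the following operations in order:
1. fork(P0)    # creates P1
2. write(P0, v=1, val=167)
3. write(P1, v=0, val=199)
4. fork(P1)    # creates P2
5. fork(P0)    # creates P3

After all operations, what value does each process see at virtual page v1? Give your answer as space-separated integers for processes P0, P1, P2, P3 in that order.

Op 1: fork(P0) -> P1. 2 ppages; refcounts: pp0:2 pp1:2
Op 2: write(P0, v1, 167). refcount(pp1)=2>1 -> COPY to pp2. 3 ppages; refcounts: pp0:2 pp1:1 pp2:1
Op 3: write(P1, v0, 199). refcount(pp0)=2>1 -> COPY to pp3. 4 ppages; refcounts: pp0:1 pp1:1 pp2:1 pp3:1
Op 4: fork(P1) -> P2. 4 ppages; refcounts: pp0:1 pp1:2 pp2:1 pp3:2
Op 5: fork(P0) -> P3. 4 ppages; refcounts: pp0:2 pp1:2 pp2:2 pp3:2
P0: v1 -> pp2 = 167
P1: v1 -> pp1 = 14
P2: v1 -> pp1 = 14
P3: v1 -> pp2 = 167

Answer: 167 14 14 167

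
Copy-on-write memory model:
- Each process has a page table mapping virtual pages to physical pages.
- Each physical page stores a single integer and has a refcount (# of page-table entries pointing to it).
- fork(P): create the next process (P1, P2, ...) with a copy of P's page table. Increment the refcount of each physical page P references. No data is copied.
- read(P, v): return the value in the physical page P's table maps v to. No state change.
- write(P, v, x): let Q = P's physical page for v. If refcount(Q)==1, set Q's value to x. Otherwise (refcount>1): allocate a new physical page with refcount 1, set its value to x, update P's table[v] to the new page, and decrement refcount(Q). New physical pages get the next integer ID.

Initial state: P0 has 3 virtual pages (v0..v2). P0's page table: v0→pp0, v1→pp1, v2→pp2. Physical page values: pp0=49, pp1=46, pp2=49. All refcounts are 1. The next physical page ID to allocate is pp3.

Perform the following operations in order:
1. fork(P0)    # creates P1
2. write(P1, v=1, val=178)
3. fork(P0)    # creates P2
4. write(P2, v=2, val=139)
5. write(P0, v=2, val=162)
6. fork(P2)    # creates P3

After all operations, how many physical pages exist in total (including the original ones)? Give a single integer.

Answer: 6

Derivation:
Op 1: fork(P0) -> P1. 3 ppages; refcounts: pp0:2 pp1:2 pp2:2
Op 2: write(P1, v1, 178). refcount(pp1)=2>1 -> COPY to pp3. 4 ppages; refcounts: pp0:2 pp1:1 pp2:2 pp3:1
Op 3: fork(P0) -> P2. 4 ppages; refcounts: pp0:3 pp1:2 pp2:3 pp3:1
Op 4: write(P2, v2, 139). refcount(pp2)=3>1 -> COPY to pp4. 5 ppages; refcounts: pp0:3 pp1:2 pp2:2 pp3:1 pp4:1
Op 5: write(P0, v2, 162). refcount(pp2)=2>1 -> COPY to pp5. 6 ppages; refcounts: pp0:3 pp1:2 pp2:1 pp3:1 pp4:1 pp5:1
Op 6: fork(P2) -> P3. 6 ppages; refcounts: pp0:4 pp1:3 pp2:1 pp3:1 pp4:2 pp5:1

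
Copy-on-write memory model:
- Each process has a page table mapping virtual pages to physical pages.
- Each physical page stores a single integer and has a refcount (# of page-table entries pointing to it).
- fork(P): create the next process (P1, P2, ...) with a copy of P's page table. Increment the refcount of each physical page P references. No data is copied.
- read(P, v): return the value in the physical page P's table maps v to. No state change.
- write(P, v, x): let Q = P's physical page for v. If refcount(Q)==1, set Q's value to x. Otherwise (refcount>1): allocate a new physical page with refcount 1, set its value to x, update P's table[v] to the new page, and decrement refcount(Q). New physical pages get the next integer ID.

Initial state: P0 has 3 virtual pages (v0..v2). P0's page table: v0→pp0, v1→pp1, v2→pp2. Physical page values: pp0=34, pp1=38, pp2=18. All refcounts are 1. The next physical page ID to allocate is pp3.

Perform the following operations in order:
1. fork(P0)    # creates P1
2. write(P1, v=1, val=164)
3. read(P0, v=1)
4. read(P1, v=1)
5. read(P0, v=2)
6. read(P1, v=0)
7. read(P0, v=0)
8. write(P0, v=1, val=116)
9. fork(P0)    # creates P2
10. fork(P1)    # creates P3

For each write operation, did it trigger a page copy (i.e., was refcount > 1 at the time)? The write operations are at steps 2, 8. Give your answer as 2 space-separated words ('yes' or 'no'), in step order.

Op 1: fork(P0) -> P1. 3 ppages; refcounts: pp0:2 pp1:2 pp2:2
Op 2: write(P1, v1, 164). refcount(pp1)=2>1 -> COPY to pp3. 4 ppages; refcounts: pp0:2 pp1:1 pp2:2 pp3:1
Op 3: read(P0, v1) -> 38. No state change.
Op 4: read(P1, v1) -> 164. No state change.
Op 5: read(P0, v2) -> 18. No state change.
Op 6: read(P1, v0) -> 34. No state change.
Op 7: read(P0, v0) -> 34. No state change.
Op 8: write(P0, v1, 116). refcount(pp1)=1 -> write in place. 4 ppages; refcounts: pp0:2 pp1:1 pp2:2 pp3:1
Op 9: fork(P0) -> P2. 4 ppages; refcounts: pp0:3 pp1:2 pp2:3 pp3:1
Op 10: fork(P1) -> P3. 4 ppages; refcounts: pp0:4 pp1:2 pp2:4 pp3:2

yes no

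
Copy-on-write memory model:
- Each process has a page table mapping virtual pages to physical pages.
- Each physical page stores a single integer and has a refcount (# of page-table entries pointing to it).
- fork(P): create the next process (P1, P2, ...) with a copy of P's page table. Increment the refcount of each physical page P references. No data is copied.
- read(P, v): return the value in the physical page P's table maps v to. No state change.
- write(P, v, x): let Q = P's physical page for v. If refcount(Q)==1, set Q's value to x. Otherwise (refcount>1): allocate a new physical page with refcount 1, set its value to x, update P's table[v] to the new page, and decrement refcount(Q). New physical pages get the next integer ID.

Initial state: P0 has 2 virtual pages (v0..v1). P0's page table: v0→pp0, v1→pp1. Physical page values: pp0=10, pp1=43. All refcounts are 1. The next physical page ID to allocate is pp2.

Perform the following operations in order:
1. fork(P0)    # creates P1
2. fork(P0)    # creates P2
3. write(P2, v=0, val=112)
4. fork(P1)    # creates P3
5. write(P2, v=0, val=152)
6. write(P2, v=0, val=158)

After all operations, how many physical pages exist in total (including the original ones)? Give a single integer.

Op 1: fork(P0) -> P1. 2 ppages; refcounts: pp0:2 pp1:2
Op 2: fork(P0) -> P2. 2 ppages; refcounts: pp0:3 pp1:3
Op 3: write(P2, v0, 112). refcount(pp0)=3>1 -> COPY to pp2. 3 ppages; refcounts: pp0:2 pp1:3 pp2:1
Op 4: fork(P1) -> P3. 3 ppages; refcounts: pp0:3 pp1:4 pp2:1
Op 5: write(P2, v0, 152). refcount(pp2)=1 -> write in place. 3 ppages; refcounts: pp0:3 pp1:4 pp2:1
Op 6: write(P2, v0, 158). refcount(pp2)=1 -> write in place. 3 ppages; refcounts: pp0:3 pp1:4 pp2:1

Answer: 3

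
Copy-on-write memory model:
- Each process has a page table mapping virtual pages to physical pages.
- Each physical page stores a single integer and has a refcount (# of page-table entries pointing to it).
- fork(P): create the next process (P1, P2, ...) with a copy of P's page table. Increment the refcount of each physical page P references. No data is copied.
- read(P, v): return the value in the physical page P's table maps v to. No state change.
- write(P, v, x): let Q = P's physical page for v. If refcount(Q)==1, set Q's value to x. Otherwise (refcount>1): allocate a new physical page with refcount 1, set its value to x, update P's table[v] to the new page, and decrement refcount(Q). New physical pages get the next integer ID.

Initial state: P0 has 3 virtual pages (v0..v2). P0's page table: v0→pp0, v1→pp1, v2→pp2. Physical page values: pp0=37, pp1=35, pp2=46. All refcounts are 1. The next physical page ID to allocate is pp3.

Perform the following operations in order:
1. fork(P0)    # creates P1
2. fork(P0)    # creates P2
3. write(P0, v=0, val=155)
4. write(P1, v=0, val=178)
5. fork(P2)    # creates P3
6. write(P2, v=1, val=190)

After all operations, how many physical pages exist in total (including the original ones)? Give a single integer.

Answer: 6

Derivation:
Op 1: fork(P0) -> P1. 3 ppages; refcounts: pp0:2 pp1:2 pp2:2
Op 2: fork(P0) -> P2. 3 ppages; refcounts: pp0:3 pp1:3 pp2:3
Op 3: write(P0, v0, 155). refcount(pp0)=3>1 -> COPY to pp3. 4 ppages; refcounts: pp0:2 pp1:3 pp2:3 pp3:1
Op 4: write(P1, v0, 178). refcount(pp0)=2>1 -> COPY to pp4. 5 ppages; refcounts: pp0:1 pp1:3 pp2:3 pp3:1 pp4:1
Op 5: fork(P2) -> P3. 5 ppages; refcounts: pp0:2 pp1:4 pp2:4 pp3:1 pp4:1
Op 6: write(P2, v1, 190). refcount(pp1)=4>1 -> COPY to pp5. 6 ppages; refcounts: pp0:2 pp1:3 pp2:4 pp3:1 pp4:1 pp5:1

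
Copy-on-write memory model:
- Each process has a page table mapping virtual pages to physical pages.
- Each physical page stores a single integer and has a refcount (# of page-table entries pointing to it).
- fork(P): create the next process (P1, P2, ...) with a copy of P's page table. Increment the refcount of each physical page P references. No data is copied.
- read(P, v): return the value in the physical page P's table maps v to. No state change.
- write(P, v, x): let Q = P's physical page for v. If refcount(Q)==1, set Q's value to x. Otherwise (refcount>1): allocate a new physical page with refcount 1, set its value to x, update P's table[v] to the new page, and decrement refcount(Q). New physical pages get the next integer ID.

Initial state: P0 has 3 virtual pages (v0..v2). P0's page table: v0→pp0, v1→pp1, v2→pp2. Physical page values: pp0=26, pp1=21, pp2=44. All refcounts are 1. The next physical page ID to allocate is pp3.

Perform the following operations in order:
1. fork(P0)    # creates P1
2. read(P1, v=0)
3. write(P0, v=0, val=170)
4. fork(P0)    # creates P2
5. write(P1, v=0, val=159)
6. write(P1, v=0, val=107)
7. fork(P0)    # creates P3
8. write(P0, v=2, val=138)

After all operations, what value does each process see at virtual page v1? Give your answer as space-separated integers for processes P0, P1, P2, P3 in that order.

Answer: 21 21 21 21

Derivation:
Op 1: fork(P0) -> P1. 3 ppages; refcounts: pp0:2 pp1:2 pp2:2
Op 2: read(P1, v0) -> 26. No state change.
Op 3: write(P0, v0, 170). refcount(pp0)=2>1 -> COPY to pp3. 4 ppages; refcounts: pp0:1 pp1:2 pp2:2 pp3:1
Op 4: fork(P0) -> P2. 4 ppages; refcounts: pp0:1 pp1:3 pp2:3 pp3:2
Op 5: write(P1, v0, 159). refcount(pp0)=1 -> write in place. 4 ppages; refcounts: pp0:1 pp1:3 pp2:3 pp3:2
Op 6: write(P1, v0, 107). refcount(pp0)=1 -> write in place. 4 ppages; refcounts: pp0:1 pp1:3 pp2:3 pp3:2
Op 7: fork(P0) -> P3. 4 ppages; refcounts: pp0:1 pp1:4 pp2:4 pp3:3
Op 8: write(P0, v2, 138). refcount(pp2)=4>1 -> COPY to pp4. 5 ppages; refcounts: pp0:1 pp1:4 pp2:3 pp3:3 pp4:1
P0: v1 -> pp1 = 21
P1: v1 -> pp1 = 21
P2: v1 -> pp1 = 21
P3: v1 -> pp1 = 21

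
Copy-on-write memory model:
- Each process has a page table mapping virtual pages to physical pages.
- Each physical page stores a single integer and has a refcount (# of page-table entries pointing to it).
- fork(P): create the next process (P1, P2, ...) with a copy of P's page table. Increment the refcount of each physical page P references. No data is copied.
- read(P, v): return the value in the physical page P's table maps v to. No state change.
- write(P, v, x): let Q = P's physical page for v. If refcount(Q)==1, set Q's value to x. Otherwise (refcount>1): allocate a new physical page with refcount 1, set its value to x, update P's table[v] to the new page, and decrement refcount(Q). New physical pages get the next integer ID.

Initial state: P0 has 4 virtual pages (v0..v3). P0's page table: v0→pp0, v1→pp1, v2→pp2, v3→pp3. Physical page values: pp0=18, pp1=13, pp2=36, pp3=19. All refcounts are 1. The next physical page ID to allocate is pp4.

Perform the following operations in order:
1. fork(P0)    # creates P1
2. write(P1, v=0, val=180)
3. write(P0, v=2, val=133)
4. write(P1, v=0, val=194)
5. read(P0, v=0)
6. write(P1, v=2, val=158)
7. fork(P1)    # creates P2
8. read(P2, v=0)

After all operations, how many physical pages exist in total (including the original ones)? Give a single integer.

Answer: 6

Derivation:
Op 1: fork(P0) -> P1. 4 ppages; refcounts: pp0:2 pp1:2 pp2:2 pp3:2
Op 2: write(P1, v0, 180). refcount(pp0)=2>1 -> COPY to pp4. 5 ppages; refcounts: pp0:1 pp1:2 pp2:2 pp3:2 pp4:1
Op 3: write(P0, v2, 133). refcount(pp2)=2>1 -> COPY to pp5. 6 ppages; refcounts: pp0:1 pp1:2 pp2:1 pp3:2 pp4:1 pp5:1
Op 4: write(P1, v0, 194). refcount(pp4)=1 -> write in place. 6 ppages; refcounts: pp0:1 pp1:2 pp2:1 pp3:2 pp4:1 pp5:1
Op 5: read(P0, v0) -> 18. No state change.
Op 6: write(P1, v2, 158). refcount(pp2)=1 -> write in place. 6 ppages; refcounts: pp0:1 pp1:2 pp2:1 pp3:2 pp4:1 pp5:1
Op 7: fork(P1) -> P2. 6 ppages; refcounts: pp0:1 pp1:3 pp2:2 pp3:3 pp4:2 pp5:1
Op 8: read(P2, v0) -> 194. No state change.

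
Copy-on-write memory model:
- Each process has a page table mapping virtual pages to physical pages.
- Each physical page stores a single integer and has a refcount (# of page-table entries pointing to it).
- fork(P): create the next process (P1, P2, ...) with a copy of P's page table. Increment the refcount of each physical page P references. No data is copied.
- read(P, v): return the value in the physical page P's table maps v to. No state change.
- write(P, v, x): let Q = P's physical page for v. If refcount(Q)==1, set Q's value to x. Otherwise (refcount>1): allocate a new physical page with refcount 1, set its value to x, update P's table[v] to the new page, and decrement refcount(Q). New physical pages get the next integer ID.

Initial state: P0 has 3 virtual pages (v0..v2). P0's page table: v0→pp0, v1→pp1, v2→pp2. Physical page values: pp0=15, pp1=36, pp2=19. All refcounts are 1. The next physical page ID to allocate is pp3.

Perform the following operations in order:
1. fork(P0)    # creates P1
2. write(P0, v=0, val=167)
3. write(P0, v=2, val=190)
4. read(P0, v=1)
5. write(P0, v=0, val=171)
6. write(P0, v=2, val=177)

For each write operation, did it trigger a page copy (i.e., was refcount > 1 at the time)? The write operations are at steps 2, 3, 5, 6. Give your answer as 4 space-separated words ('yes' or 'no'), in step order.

Op 1: fork(P0) -> P1. 3 ppages; refcounts: pp0:2 pp1:2 pp2:2
Op 2: write(P0, v0, 167). refcount(pp0)=2>1 -> COPY to pp3. 4 ppages; refcounts: pp0:1 pp1:2 pp2:2 pp3:1
Op 3: write(P0, v2, 190). refcount(pp2)=2>1 -> COPY to pp4. 5 ppages; refcounts: pp0:1 pp1:2 pp2:1 pp3:1 pp4:1
Op 4: read(P0, v1) -> 36. No state change.
Op 5: write(P0, v0, 171). refcount(pp3)=1 -> write in place. 5 ppages; refcounts: pp0:1 pp1:2 pp2:1 pp3:1 pp4:1
Op 6: write(P0, v2, 177). refcount(pp4)=1 -> write in place. 5 ppages; refcounts: pp0:1 pp1:2 pp2:1 pp3:1 pp4:1

yes yes no no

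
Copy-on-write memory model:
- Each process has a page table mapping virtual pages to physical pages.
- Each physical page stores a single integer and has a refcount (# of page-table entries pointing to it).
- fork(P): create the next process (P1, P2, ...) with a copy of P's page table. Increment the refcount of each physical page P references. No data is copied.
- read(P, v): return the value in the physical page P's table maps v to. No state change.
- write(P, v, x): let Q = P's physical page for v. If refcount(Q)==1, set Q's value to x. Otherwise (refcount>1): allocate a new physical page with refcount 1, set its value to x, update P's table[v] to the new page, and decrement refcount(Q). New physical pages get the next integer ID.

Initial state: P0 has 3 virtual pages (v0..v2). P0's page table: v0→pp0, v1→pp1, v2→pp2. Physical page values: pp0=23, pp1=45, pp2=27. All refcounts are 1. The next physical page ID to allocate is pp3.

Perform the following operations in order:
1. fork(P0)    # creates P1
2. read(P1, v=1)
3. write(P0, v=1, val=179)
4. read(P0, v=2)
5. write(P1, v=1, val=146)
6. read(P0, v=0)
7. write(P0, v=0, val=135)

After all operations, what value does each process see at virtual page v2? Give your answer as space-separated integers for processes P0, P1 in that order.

Op 1: fork(P0) -> P1. 3 ppages; refcounts: pp0:2 pp1:2 pp2:2
Op 2: read(P1, v1) -> 45. No state change.
Op 3: write(P0, v1, 179). refcount(pp1)=2>1 -> COPY to pp3. 4 ppages; refcounts: pp0:2 pp1:1 pp2:2 pp3:1
Op 4: read(P0, v2) -> 27. No state change.
Op 5: write(P1, v1, 146). refcount(pp1)=1 -> write in place. 4 ppages; refcounts: pp0:2 pp1:1 pp2:2 pp3:1
Op 6: read(P0, v0) -> 23. No state change.
Op 7: write(P0, v0, 135). refcount(pp0)=2>1 -> COPY to pp4. 5 ppages; refcounts: pp0:1 pp1:1 pp2:2 pp3:1 pp4:1
P0: v2 -> pp2 = 27
P1: v2 -> pp2 = 27

Answer: 27 27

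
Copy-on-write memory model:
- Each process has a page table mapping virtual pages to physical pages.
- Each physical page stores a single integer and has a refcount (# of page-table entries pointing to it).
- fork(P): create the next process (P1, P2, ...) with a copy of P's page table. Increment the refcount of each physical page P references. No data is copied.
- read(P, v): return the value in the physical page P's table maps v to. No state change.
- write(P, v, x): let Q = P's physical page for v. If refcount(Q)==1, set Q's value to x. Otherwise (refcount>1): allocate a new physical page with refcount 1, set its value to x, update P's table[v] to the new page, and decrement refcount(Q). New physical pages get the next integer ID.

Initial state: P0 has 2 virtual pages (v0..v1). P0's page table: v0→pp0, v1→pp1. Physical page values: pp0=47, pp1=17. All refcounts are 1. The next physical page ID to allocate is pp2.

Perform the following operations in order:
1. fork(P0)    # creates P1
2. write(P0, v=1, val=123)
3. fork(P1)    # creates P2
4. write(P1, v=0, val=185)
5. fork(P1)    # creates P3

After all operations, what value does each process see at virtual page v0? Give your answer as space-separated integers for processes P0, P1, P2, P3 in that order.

Op 1: fork(P0) -> P1. 2 ppages; refcounts: pp0:2 pp1:2
Op 2: write(P0, v1, 123). refcount(pp1)=2>1 -> COPY to pp2. 3 ppages; refcounts: pp0:2 pp1:1 pp2:1
Op 3: fork(P1) -> P2. 3 ppages; refcounts: pp0:3 pp1:2 pp2:1
Op 4: write(P1, v0, 185). refcount(pp0)=3>1 -> COPY to pp3. 4 ppages; refcounts: pp0:2 pp1:2 pp2:1 pp3:1
Op 5: fork(P1) -> P3. 4 ppages; refcounts: pp0:2 pp1:3 pp2:1 pp3:2
P0: v0 -> pp0 = 47
P1: v0 -> pp3 = 185
P2: v0 -> pp0 = 47
P3: v0 -> pp3 = 185

Answer: 47 185 47 185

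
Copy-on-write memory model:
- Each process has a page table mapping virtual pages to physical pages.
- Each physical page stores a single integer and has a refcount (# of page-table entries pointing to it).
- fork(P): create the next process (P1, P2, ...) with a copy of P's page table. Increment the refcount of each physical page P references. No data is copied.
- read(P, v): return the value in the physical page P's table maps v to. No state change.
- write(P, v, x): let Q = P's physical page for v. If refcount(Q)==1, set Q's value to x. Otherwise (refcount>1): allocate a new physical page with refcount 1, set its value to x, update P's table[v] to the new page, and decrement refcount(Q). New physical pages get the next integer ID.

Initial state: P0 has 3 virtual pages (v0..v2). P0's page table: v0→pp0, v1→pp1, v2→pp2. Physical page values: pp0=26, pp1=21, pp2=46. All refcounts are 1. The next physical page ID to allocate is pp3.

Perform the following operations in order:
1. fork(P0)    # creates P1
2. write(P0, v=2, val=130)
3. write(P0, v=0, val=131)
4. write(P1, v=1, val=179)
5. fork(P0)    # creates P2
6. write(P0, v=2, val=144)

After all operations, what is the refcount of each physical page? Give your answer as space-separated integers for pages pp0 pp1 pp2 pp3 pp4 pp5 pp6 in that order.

Answer: 1 2 1 1 2 1 1

Derivation:
Op 1: fork(P0) -> P1. 3 ppages; refcounts: pp0:2 pp1:2 pp2:2
Op 2: write(P0, v2, 130). refcount(pp2)=2>1 -> COPY to pp3. 4 ppages; refcounts: pp0:2 pp1:2 pp2:1 pp3:1
Op 3: write(P0, v0, 131). refcount(pp0)=2>1 -> COPY to pp4. 5 ppages; refcounts: pp0:1 pp1:2 pp2:1 pp3:1 pp4:1
Op 4: write(P1, v1, 179). refcount(pp1)=2>1 -> COPY to pp5. 6 ppages; refcounts: pp0:1 pp1:1 pp2:1 pp3:1 pp4:1 pp5:1
Op 5: fork(P0) -> P2. 6 ppages; refcounts: pp0:1 pp1:2 pp2:1 pp3:2 pp4:2 pp5:1
Op 6: write(P0, v2, 144). refcount(pp3)=2>1 -> COPY to pp6. 7 ppages; refcounts: pp0:1 pp1:2 pp2:1 pp3:1 pp4:2 pp5:1 pp6:1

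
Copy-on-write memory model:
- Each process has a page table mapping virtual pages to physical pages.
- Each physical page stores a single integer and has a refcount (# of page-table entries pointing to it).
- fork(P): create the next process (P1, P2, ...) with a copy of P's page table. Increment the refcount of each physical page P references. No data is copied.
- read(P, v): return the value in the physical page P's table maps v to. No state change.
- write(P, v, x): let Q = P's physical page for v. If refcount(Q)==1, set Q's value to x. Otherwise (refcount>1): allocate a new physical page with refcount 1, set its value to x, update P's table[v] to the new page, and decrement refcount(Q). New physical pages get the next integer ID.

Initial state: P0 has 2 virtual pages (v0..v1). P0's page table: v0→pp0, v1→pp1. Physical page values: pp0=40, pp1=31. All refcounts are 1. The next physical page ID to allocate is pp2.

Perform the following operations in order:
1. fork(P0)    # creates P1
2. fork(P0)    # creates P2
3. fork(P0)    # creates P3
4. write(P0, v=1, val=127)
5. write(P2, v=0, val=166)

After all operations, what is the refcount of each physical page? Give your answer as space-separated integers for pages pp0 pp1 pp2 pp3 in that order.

Answer: 3 3 1 1

Derivation:
Op 1: fork(P0) -> P1. 2 ppages; refcounts: pp0:2 pp1:2
Op 2: fork(P0) -> P2. 2 ppages; refcounts: pp0:3 pp1:3
Op 3: fork(P0) -> P3. 2 ppages; refcounts: pp0:4 pp1:4
Op 4: write(P0, v1, 127). refcount(pp1)=4>1 -> COPY to pp2. 3 ppages; refcounts: pp0:4 pp1:3 pp2:1
Op 5: write(P2, v0, 166). refcount(pp0)=4>1 -> COPY to pp3. 4 ppages; refcounts: pp0:3 pp1:3 pp2:1 pp3:1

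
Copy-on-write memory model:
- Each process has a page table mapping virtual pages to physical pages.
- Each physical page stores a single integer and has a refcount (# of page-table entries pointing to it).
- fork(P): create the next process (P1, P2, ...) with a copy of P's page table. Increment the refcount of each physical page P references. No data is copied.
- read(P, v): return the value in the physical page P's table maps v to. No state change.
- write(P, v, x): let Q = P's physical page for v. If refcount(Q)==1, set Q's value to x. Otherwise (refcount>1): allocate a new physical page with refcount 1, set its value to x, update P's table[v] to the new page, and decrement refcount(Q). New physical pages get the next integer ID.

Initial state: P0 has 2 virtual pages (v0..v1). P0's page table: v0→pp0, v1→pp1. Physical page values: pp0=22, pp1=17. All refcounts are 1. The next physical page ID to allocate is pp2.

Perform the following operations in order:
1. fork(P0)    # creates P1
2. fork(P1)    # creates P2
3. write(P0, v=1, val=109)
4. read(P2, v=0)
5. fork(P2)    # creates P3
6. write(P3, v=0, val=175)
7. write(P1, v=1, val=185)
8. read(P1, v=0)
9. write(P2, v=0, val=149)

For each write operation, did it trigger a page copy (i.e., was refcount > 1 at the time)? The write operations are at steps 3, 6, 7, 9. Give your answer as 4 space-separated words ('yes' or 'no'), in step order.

Op 1: fork(P0) -> P1. 2 ppages; refcounts: pp0:2 pp1:2
Op 2: fork(P1) -> P2. 2 ppages; refcounts: pp0:3 pp1:3
Op 3: write(P0, v1, 109). refcount(pp1)=3>1 -> COPY to pp2. 3 ppages; refcounts: pp0:3 pp1:2 pp2:1
Op 4: read(P2, v0) -> 22. No state change.
Op 5: fork(P2) -> P3. 3 ppages; refcounts: pp0:4 pp1:3 pp2:1
Op 6: write(P3, v0, 175). refcount(pp0)=4>1 -> COPY to pp3. 4 ppages; refcounts: pp0:3 pp1:3 pp2:1 pp3:1
Op 7: write(P1, v1, 185). refcount(pp1)=3>1 -> COPY to pp4. 5 ppages; refcounts: pp0:3 pp1:2 pp2:1 pp3:1 pp4:1
Op 8: read(P1, v0) -> 22. No state change.
Op 9: write(P2, v0, 149). refcount(pp0)=3>1 -> COPY to pp5. 6 ppages; refcounts: pp0:2 pp1:2 pp2:1 pp3:1 pp4:1 pp5:1

yes yes yes yes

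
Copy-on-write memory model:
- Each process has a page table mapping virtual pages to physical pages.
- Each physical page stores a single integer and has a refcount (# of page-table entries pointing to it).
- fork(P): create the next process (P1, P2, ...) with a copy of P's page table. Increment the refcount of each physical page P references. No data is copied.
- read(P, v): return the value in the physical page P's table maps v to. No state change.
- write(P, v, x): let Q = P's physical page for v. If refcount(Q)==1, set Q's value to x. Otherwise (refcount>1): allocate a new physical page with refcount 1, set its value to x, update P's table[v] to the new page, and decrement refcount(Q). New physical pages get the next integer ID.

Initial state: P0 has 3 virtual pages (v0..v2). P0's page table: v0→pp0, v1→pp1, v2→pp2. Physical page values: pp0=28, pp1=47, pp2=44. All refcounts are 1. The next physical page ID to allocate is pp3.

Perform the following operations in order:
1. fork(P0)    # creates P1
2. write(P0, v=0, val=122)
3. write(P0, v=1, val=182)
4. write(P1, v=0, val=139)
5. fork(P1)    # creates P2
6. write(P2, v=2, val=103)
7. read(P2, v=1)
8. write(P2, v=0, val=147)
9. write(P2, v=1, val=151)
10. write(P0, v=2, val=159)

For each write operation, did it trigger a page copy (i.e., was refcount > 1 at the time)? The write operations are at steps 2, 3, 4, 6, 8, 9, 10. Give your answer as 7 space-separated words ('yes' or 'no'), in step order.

Op 1: fork(P0) -> P1. 3 ppages; refcounts: pp0:2 pp1:2 pp2:2
Op 2: write(P0, v0, 122). refcount(pp0)=2>1 -> COPY to pp3. 4 ppages; refcounts: pp0:1 pp1:2 pp2:2 pp3:1
Op 3: write(P0, v1, 182). refcount(pp1)=2>1 -> COPY to pp4. 5 ppages; refcounts: pp0:1 pp1:1 pp2:2 pp3:1 pp4:1
Op 4: write(P1, v0, 139). refcount(pp0)=1 -> write in place. 5 ppages; refcounts: pp0:1 pp1:1 pp2:2 pp3:1 pp4:1
Op 5: fork(P1) -> P2. 5 ppages; refcounts: pp0:2 pp1:2 pp2:3 pp3:1 pp4:1
Op 6: write(P2, v2, 103). refcount(pp2)=3>1 -> COPY to pp5. 6 ppages; refcounts: pp0:2 pp1:2 pp2:2 pp3:1 pp4:1 pp5:1
Op 7: read(P2, v1) -> 47. No state change.
Op 8: write(P2, v0, 147). refcount(pp0)=2>1 -> COPY to pp6. 7 ppages; refcounts: pp0:1 pp1:2 pp2:2 pp3:1 pp4:1 pp5:1 pp6:1
Op 9: write(P2, v1, 151). refcount(pp1)=2>1 -> COPY to pp7. 8 ppages; refcounts: pp0:1 pp1:1 pp2:2 pp3:1 pp4:1 pp5:1 pp6:1 pp7:1
Op 10: write(P0, v2, 159). refcount(pp2)=2>1 -> COPY to pp8. 9 ppages; refcounts: pp0:1 pp1:1 pp2:1 pp3:1 pp4:1 pp5:1 pp6:1 pp7:1 pp8:1

yes yes no yes yes yes yes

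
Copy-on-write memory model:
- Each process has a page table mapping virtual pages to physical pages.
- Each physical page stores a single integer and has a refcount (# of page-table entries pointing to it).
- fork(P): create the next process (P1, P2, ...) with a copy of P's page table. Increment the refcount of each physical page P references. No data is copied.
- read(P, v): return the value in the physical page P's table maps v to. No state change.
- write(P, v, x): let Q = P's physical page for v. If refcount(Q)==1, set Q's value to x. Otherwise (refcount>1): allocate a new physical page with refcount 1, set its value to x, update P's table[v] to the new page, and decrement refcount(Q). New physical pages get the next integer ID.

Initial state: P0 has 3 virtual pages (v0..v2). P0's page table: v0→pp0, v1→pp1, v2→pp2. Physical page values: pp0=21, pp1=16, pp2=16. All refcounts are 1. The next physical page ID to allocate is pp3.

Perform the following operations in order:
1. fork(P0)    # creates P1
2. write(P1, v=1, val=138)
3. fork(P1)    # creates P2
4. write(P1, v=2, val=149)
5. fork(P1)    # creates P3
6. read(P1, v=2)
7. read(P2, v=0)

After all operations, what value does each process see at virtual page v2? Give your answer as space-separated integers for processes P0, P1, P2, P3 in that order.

Op 1: fork(P0) -> P1. 3 ppages; refcounts: pp0:2 pp1:2 pp2:2
Op 2: write(P1, v1, 138). refcount(pp1)=2>1 -> COPY to pp3. 4 ppages; refcounts: pp0:2 pp1:1 pp2:2 pp3:1
Op 3: fork(P1) -> P2. 4 ppages; refcounts: pp0:3 pp1:1 pp2:3 pp3:2
Op 4: write(P1, v2, 149). refcount(pp2)=3>1 -> COPY to pp4. 5 ppages; refcounts: pp0:3 pp1:1 pp2:2 pp3:2 pp4:1
Op 5: fork(P1) -> P3. 5 ppages; refcounts: pp0:4 pp1:1 pp2:2 pp3:3 pp4:2
Op 6: read(P1, v2) -> 149. No state change.
Op 7: read(P2, v0) -> 21. No state change.
P0: v2 -> pp2 = 16
P1: v2 -> pp4 = 149
P2: v2 -> pp2 = 16
P3: v2 -> pp4 = 149

Answer: 16 149 16 149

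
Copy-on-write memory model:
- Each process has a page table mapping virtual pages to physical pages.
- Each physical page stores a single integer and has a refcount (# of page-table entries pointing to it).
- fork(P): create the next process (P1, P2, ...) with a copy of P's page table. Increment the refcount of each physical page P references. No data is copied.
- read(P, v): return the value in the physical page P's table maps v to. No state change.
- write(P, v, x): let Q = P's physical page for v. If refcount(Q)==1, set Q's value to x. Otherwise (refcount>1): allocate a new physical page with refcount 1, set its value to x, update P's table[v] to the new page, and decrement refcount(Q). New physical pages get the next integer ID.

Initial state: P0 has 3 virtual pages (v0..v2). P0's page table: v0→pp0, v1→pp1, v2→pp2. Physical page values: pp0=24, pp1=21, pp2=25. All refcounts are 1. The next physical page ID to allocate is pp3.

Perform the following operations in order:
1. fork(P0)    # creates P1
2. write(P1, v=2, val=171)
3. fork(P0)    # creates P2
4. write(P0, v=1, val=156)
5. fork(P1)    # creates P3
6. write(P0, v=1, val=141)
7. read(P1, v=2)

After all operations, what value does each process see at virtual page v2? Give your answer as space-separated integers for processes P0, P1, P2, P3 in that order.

Answer: 25 171 25 171

Derivation:
Op 1: fork(P0) -> P1. 3 ppages; refcounts: pp0:2 pp1:2 pp2:2
Op 2: write(P1, v2, 171). refcount(pp2)=2>1 -> COPY to pp3. 4 ppages; refcounts: pp0:2 pp1:2 pp2:1 pp3:1
Op 3: fork(P0) -> P2. 4 ppages; refcounts: pp0:3 pp1:3 pp2:2 pp3:1
Op 4: write(P0, v1, 156). refcount(pp1)=3>1 -> COPY to pp4. 5 ppages; refcounts: pp0:3 pp1:2 pp2:2 pp3:1 pp4:1
Op 5: fork(P1) -> P3. 5 ppages; refcounts: pp0:4 pp1:3 pp2:2 pp3:2 pp4:1
Op 6: write(P0, v1, 141). refcount(pp4)=1 -> write in place. 5 ppages; refcounts: pp0:4 pp1:3 pp2:2 pp3:2 pp4:1
Op 7: read(P1, v2) -> 171. No state change.
P0: v2 -> pp2 = 25
P1: v2 -> pp3 = 171
P2: v2 -> pp2 = 25
P3: v2 -> pp3 = 171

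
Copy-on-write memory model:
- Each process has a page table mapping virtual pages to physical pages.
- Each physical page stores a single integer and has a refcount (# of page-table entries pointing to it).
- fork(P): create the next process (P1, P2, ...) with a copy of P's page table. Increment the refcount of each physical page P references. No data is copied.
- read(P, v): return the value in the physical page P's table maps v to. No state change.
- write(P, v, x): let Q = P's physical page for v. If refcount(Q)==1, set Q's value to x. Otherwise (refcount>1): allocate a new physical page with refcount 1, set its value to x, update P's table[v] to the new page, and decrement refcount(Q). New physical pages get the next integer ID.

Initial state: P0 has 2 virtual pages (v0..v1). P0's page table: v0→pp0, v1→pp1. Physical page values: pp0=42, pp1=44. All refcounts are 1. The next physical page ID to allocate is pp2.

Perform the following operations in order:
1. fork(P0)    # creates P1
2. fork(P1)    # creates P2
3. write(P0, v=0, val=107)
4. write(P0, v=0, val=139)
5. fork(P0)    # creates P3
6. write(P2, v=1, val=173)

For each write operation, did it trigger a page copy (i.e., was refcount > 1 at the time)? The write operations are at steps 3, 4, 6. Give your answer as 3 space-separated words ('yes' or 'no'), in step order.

Op 1: fork(P0) -> P1. 2 ppages; refcounts: pp0:2 pp1:2
Op 2: fork(P1) -> P2. 2 ppages; refcounts: pp0:3 pp1:3
Op 3: write(P0, v0, 107). refcount(pp0)=3>1 -> COPY to pp2. 3 ppages; refcounts: pp0:2 pp1:3 pp2:1
Op 4: write(P0, v0, 139). refcount(pp2)=1 -> write in place. 3 ppages; refcounts: pp0:2 pp1:3 pp2:1
Op 5: fork(P0) -> P3. 3 ppages; refcounts: pp0:2 pp1:4 pp2:2
Op 6: write(P2, v1, 173). refcount(pp1)=4>1 -> COPY to pp3. 4 ppages; refcounts: pp0:2 pp1:3 pp2:2 pp3:1

yes no yes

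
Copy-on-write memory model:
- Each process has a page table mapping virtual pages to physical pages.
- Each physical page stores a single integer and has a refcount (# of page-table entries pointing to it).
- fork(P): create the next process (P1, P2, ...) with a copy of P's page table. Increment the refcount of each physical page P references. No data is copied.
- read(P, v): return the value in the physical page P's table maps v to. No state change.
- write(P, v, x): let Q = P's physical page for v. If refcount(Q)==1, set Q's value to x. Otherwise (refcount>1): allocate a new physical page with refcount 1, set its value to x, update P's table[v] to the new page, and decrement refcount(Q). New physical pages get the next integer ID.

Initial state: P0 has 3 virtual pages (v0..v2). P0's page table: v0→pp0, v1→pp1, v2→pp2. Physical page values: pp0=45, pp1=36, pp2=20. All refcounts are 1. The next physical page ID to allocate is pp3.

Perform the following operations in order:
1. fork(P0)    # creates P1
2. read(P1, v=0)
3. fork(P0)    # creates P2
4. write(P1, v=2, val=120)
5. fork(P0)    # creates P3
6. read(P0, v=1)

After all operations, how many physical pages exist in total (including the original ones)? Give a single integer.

Answer: 4

Derivation:
Op 1: fork(P0) -> P1. 3 ppages; refcounts: pp0:2 pp1:2 pp2:2
Op 2: read(P1, v0) -> 45. No state change.
Op 3: fork(P0) -> P2. 3 ppages; refcounts: pp0:3 pp1:3 pp2:3
Op 4: write(P1, v2, 120). refcount(pp2)=3>1 -> COPY to pp3. 4 ppages; refcounts: pp0:3 pp1:3 pp2:2 pp3:1
Op 5: fork(P0) -> P3. 4 ppages; refcounts: pp0:4 pp1:4 pp2:3 pp3:1
Op 6: read(P0, v1) -> 36. No state change.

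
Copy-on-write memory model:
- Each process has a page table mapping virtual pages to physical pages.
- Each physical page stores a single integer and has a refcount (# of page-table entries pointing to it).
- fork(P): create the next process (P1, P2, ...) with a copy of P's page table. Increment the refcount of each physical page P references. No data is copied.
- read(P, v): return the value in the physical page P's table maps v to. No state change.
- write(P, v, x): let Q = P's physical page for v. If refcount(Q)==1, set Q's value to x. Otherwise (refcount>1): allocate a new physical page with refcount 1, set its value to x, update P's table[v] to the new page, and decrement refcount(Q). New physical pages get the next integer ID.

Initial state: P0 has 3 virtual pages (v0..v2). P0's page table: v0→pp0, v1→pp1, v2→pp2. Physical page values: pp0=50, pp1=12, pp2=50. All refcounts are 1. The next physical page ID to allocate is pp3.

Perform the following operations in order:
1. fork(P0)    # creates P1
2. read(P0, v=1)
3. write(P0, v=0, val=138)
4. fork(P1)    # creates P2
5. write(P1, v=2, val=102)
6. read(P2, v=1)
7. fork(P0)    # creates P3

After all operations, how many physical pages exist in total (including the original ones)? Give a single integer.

Answer: 5

Derivation:
Op 1: fork(P0) -> P1. 3 ppages; refcounts: pp0:2 pp1:2 pp2:2
Op 2: read(P0, v1) -> 12. No state change.
Op 3: write(P0, v0, 138). refcount(pp0)=2>1 -> COPY to pp3. 4 ppages; refcounts: pp0:1 pp1:2 pp2:2 pp3:1
Op 4: fork(P1) -> P2. 4 ppages; refcounts: pp0:2 pp1:3 pp2:3 pp3:1
Op 5: write(P1, v2, 102). refcount(pp2)=3>1 -> COPY to pp4. 5 ppages; refcounts: pp0:2 pp1:3 pp2:2 pp3:1 pp4:1
Op 6: read(P2, v1) -> 12. No state change.
Op 7: fork(P0) -> P3. 5 ppages; refcounts: pp0:2 pp1:4 pp2:3 pp3:2 pp4:1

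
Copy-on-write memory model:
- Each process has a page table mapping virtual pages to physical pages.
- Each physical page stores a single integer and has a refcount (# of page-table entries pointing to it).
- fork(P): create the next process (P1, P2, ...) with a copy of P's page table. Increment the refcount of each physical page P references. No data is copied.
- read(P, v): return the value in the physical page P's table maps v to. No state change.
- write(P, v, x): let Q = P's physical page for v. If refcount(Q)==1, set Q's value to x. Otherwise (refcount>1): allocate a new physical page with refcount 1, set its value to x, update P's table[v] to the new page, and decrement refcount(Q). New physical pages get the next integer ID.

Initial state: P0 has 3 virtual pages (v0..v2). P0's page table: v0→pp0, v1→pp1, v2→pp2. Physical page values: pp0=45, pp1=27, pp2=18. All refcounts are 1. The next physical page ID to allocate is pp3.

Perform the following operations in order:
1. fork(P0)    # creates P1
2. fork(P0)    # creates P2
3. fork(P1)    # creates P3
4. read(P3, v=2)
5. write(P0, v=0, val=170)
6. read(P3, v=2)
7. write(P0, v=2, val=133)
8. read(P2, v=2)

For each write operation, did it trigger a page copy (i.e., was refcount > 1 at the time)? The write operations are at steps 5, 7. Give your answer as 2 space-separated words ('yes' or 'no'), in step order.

Op 1: fork(P0) -> P1. 3 ppages; refcounts: pp0:2 pp1:2 pp2:2
Op 2: fork(P0) -> P2. 3 ppages; refcounts: pp0:3 pp1:3 pp2:3
Op 3: fork(P1) -> P3. 3 ppages; refcounts: pp0:4 pp1:4 pp2:4
Op 4: read(P3, v2) -> 18. No state change.
Op 5: write(P0, v0, 170). refcount(pp0)=4>1 -> COPY to pp3. 4 ppages; refcounts: pp0:3 pp1:4 pp2:4 pp3:1
Op 6: read(P3, v2) -> 18. No state change.
Op 7: write(P0, v2, 133). refcount(pp2)=4>1 -> COPY to pp4. 5 ppages; refcounts: pp0:3 pp1:4 pp2:3 pp3:1 pp4:1
Op 8: read(P2, v2) -> 18. No state change.

yes yes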